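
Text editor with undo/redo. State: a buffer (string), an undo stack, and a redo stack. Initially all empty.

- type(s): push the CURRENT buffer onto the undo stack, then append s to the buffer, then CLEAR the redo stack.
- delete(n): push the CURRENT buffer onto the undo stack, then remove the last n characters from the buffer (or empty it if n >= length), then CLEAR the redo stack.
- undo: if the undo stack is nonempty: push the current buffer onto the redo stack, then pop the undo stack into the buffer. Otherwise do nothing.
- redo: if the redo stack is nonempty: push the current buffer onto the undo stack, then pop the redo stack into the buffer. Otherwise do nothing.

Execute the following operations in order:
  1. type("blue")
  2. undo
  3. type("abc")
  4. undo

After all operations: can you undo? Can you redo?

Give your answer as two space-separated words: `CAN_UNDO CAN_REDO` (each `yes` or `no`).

Answer: no yes

Derivation:
After op 1 (type): buf='blue' undo_depth=1 redo_depth=0
After op 2 (undo): buf='(empty)' undo_depth=0 redo_depth=1
After op 3 (type): buf='abc' undo_depth=1 redo_depth=0
After op 4 (undo): buf='(empty)' undo_depth=0 redo_depth=1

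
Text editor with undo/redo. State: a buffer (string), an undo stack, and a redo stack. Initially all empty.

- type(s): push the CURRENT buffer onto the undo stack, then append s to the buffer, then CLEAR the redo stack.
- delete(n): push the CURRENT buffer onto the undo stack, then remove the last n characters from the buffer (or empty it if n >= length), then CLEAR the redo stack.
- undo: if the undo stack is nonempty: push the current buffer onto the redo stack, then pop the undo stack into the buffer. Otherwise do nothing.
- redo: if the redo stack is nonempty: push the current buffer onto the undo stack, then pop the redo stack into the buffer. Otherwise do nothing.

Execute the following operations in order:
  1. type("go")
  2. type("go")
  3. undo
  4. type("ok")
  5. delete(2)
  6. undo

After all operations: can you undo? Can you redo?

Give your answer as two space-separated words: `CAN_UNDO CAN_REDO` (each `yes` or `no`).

After op 1 (type): buf='go' undo_depth=1 redo_depth=0
After op 2 (type): buf='gogo' undo_depth=2 redo_depth=0
After op 3 (undo): buf='go' undo_depth=1 redo_depth=1
After op 4 (type): buf='gook' undo_depth=2 redo_depth=0
After op 5 (delete): buf='go' undo_depth=3 redo_depth=0
After op 6 (undo): buf='gook' undo_depth=2 redo_depth=1

Answer: yes yes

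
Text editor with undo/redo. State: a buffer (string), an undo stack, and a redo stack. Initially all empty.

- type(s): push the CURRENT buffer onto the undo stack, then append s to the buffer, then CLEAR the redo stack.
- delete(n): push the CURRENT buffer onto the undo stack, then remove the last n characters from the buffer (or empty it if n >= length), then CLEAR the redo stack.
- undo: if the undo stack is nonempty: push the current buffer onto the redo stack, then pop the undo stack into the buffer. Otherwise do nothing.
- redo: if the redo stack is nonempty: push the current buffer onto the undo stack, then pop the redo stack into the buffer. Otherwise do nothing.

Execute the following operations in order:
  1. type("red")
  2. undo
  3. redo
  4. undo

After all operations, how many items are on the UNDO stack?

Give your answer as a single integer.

After op 1 (type): buf='red' undo_depth=1 redo_depth=0
After op 2 (undo): buf='(empty)' undo_depth=0 redo_depth=1
After op 3 (redo): buf='red' undo_depth=1 redo_depth=0
After op 4 (undo): buf='(empty)' undo_depth=0 redo_depth=1

Answer: 0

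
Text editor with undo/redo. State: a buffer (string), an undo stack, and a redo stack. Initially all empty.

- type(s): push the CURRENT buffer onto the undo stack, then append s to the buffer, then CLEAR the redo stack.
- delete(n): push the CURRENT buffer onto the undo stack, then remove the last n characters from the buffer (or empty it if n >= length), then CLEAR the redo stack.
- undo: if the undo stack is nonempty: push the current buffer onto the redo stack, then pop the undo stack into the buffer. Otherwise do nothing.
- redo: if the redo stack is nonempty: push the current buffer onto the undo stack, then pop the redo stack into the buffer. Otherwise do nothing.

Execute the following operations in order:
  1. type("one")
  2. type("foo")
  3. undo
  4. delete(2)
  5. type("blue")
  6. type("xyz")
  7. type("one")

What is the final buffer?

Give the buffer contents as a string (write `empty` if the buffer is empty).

After op 1 (type): buf='one' undo_depth=1 redo_depth=0
After op 2 (type): buf='onefoo' undo_depth=2 redo_depth=0
After op 3 (undo): buf='one' undo_depth=1 redo_depth=1
After op 4 (delete): buf='o' undo_depth=2 redo_depth=0
After op 5 (type): buf='oblue' undo_depth=3 redo_depth=0
After op 6 (type): buf='obluexyz' undo_depth=4 redo_depth=0
After op 7 (type): buf='obluexyzone' undo_depth=5 redo_depth=0

Answer: obluexyzone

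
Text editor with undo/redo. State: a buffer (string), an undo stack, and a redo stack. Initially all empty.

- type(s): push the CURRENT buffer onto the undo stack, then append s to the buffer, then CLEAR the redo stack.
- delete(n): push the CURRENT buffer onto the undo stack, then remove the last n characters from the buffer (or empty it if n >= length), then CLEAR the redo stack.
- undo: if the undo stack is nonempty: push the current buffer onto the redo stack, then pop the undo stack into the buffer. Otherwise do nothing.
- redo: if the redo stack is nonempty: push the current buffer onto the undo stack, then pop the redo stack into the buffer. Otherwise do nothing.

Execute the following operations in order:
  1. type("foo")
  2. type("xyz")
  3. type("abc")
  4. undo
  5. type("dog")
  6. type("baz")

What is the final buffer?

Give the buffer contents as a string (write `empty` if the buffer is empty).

Answer: fooxyzdogbaz

Derivation:
After op 1 (type): buf='foo' undo_depth=1 redo_depth=0
After op 2 (type): buf='fooxyz' undo_depth=2 redo_depth=0
After op 3 (type): buf='fooxyzabc' undo_depth=3 redo_depth=0
After op 4 (undo): buf='fooxyz' undo_depth=2 redo_depth=1
After op 5 (type): buf='fooxyzdog' undo_depth=3 redo_depth=0
After op 6 (type): buf='fooxyzdogbaz' undo_depth=4 redo_depth=0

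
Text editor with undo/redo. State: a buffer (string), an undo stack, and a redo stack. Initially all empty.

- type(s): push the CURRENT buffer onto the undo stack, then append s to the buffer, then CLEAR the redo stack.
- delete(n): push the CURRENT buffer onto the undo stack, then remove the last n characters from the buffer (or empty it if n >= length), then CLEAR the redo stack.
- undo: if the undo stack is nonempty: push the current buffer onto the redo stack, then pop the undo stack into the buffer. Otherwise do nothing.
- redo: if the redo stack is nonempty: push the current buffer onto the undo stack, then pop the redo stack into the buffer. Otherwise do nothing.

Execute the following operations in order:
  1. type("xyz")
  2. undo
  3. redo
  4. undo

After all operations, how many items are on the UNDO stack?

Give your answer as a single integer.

After op 1 (type): buf='xyz' undo_depth=1 redo_depth=0
After op 2 (undo): buf='(empty)' undo_depth=0 redo_depth=1
After op 3 (redo): buf='xyz' undo_depth=1 redo_depth=0
After op 4 (undo): buf='(empty)' undo_depth=0 redo_depth=1

Answer: 0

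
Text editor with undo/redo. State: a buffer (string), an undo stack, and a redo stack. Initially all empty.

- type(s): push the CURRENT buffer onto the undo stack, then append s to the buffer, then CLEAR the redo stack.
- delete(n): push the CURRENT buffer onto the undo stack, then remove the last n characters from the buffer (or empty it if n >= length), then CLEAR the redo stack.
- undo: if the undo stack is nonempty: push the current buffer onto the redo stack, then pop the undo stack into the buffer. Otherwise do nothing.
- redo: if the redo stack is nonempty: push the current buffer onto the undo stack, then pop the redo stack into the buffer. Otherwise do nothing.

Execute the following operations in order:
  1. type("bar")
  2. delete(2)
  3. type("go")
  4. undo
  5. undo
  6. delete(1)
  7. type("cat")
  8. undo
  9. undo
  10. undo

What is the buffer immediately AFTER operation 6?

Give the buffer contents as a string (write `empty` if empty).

Answer: ba

Derivation:
After op 1 (type): buf='bar' undo_depth=1 redo_depth=0
After op 2 (delete): buf='b' undo_depth=2 redo_depth=0
After op 3 (type): buf='bgo' undo_depth=3 redo_depth=0
After op 4 (undo): buf='b' undo_depth=2 redo_depth=1
After op 5 (undo): buf='bar' undo_depth=1 redo_depth=2
After op 6 (delete): buf='ba' undo_depth=2 redo_depth=0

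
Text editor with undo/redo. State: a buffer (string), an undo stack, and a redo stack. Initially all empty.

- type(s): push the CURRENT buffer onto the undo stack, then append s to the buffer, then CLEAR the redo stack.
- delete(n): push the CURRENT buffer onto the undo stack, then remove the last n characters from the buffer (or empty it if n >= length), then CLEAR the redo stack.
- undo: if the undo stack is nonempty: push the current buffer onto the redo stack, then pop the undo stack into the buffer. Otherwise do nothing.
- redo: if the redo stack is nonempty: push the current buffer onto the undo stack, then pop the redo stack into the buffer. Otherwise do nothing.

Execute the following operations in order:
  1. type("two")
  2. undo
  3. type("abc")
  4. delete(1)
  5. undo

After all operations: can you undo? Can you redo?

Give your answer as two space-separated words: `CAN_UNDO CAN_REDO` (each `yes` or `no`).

After op 1 (type): buf='two' undo_depth=1 redo_depth=0
After op 2 (undo): buf='(empty)' undo_depth=0 redo_depth=1
After op 3 (type): buf='abc' undo_depth=1 redo_depth=0
After op 4 (delete): buf='ab' undo_depth=2 redo_depth=0
After op 5 (undo): buf='abc' undo_depth=1 redo_depth=1

Answer: yes yes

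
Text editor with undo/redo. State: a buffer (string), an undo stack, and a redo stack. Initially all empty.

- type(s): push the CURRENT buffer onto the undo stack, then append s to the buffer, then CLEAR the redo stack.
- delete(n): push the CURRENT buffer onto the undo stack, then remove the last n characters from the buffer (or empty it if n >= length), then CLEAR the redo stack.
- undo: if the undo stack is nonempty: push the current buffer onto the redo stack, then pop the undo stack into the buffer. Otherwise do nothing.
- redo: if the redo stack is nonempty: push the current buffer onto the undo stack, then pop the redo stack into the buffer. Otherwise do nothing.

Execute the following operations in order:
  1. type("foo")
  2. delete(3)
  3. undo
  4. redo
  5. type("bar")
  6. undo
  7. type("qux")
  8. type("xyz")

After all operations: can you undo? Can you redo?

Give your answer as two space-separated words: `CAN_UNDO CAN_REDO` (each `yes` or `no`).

Answer: yes no

Derivation:
After op 1 (type): buf='foo' undo_depth=1 redo_depth=0
After op 2 (delete): buf='(empty)' undo_depth=2 redo_depth=0
After op 3 (undo): buf='foo' undo_depth=1 redo_depth=1
After op 4 (redo): buf='(empty)' undo_depth=2 redo_depth=0
After op 5 (type): buf='bar' undo_depth=3 redo_depth=0
After op 6 (undo): buf='(empty)' undo_depth=2 redo_depth=1
After op 7 (type): buf='qux' undo_depth=3 redo_depth=0
After op 8 (type): buf='quxxyz' undo_depth=4 redo_depth=0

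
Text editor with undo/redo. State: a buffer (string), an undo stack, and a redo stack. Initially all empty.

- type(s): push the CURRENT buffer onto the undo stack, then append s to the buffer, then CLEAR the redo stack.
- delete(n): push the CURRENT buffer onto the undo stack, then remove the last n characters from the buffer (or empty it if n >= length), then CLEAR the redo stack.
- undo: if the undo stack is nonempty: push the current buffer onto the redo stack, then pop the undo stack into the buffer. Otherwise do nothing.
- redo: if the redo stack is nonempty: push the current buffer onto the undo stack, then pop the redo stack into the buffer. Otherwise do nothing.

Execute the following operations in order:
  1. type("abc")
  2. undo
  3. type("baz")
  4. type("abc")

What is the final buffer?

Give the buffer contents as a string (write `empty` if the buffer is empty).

After op 1 (type): buf='abc' undo_depth=1 redo_depth=0
After op 2 (undo): buf='(empty)' undo_depth=0 redo_depth=1
After op 3 (type): buf='baz' undo_depth=1 redo_depth=0
After op 4 (type): buf='bazabc' undo_depth=2 redo_depth=0

Answer: bazabc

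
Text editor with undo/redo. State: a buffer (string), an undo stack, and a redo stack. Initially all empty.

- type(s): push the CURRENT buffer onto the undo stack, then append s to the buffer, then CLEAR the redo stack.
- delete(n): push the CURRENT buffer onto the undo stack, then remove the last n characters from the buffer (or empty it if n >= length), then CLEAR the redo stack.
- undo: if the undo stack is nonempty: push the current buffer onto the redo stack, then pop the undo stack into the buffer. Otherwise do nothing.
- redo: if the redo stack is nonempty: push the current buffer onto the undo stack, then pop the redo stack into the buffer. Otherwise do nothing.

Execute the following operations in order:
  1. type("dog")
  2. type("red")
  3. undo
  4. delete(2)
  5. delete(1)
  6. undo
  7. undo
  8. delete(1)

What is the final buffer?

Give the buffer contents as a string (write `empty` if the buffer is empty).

After op 1 (type): buf='dog' undo_depth=1 redo_depth=0
After op 2 (type): buf='dogred' undo_depth=2 redo_depth=0
After op 3 (undo): buf='dog' undo_depth=1 redo_depth=1
After op 4 (delete): buf='d' undo_depth=2 redo_depth=0
After op 5 (delete): buf='(empty)' undo_depth=3 redo_depth=0
After op 6 (undo): buf='d' undo_depth=2 redo_depth=1
After op 7 (undo): buf='dog' undo_depth=1 redo_depth=2
After op 8 (delete): buf='do' undo_depth=2 redo_depth=0

Answer: do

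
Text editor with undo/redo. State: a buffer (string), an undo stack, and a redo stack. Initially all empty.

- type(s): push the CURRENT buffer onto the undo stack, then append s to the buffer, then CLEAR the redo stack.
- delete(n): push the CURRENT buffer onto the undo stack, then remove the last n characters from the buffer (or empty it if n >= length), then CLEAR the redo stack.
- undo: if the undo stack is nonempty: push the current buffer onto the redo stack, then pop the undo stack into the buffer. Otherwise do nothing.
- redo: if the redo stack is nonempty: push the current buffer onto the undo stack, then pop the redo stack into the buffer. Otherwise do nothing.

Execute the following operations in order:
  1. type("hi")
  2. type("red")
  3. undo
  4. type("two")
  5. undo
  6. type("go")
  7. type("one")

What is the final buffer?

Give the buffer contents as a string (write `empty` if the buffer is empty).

Answer: higoone

Derivation:
After op 1 (type): buf='hi' undo_depth=1 redo_depth=0
After op 2 (type): buf='hired' undo_depth=2 redo_depth=0
After op 3 (undo): buf='hi' undo_depth=1 redo_depth=1
After op 4 (type): buf='hitwo' undo_depth=2 redo_depth=0
After op 5 (undo): buf='hi' undo_depth=1 redo_depth=1
After op 6 (type): buf='higo' undo_depth=2 redo_depth=0
After op 7 (type): buf='higoone' undo_depth=3 redo_depth=0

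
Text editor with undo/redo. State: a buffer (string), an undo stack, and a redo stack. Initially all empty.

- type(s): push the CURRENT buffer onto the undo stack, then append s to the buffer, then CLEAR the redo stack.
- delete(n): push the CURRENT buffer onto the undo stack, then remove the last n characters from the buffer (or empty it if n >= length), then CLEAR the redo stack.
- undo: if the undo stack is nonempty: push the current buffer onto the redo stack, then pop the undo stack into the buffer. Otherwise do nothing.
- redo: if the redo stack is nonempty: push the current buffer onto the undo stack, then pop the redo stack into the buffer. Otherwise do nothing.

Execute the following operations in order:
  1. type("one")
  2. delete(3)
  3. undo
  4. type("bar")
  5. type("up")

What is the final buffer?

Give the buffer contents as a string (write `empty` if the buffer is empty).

Answer: onebarup

Derivation:
After op 1 (type): buf='one' undo_depth=1 redo_depth=0
After op 2 (delete): buf='(empty)' undo_depth=2 redo_depth=0
After op 3 (undo): buf='one' undo_depth=1 redo_depth=1
After op 4 (type): buf='onebar' undo_depth=2 redo_depth=0
After op 5 (type): buf='onebarup' undo_depth=3 redo_depth=0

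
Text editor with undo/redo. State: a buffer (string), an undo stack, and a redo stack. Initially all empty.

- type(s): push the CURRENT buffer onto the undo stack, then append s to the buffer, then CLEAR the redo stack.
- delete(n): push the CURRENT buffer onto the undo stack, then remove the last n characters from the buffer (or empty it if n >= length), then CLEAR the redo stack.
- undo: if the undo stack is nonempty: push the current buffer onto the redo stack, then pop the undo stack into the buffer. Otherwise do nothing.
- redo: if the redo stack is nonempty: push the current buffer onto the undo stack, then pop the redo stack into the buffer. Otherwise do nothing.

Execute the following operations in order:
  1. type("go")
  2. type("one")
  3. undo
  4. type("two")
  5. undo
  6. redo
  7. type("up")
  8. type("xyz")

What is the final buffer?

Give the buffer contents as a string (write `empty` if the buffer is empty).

After op 1 (type): buf='go' undo_depth=1 redo_depth=0
After op 2 (type): buf='goone' undo_depth=2 redo_depth=0
After op 3 (undo): buf='go' undo_depth=1 redo_depth=1
After op 4 (type): buf='gotwo' undo_depth=2 redo_depth=0
After op 5 (undo): buf='go' undo_depth=1 redo_depth=1
After op 6 (redo): buf='gotwo' undo_depth=2 redo_depth=0
After op 7 (type): buf='gotwoup' undo_depth=3 redo_depth=0
After op 8 (type): buf='gotwoupxyz' undo_depth=4 redo_depth=0

Answer: gotwoupxyz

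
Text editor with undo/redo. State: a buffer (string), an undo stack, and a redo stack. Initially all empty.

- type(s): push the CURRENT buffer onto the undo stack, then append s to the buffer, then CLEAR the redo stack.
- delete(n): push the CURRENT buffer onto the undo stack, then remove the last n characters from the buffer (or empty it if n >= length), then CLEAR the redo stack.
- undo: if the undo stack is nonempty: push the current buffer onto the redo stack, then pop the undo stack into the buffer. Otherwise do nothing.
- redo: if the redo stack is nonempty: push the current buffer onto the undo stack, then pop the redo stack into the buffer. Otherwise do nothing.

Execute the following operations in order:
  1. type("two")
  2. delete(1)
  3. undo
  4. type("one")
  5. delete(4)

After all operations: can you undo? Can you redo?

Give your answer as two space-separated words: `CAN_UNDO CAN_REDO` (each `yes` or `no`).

Answer: yes no

Derivation:
After op 1 (type): buf='two' undo_depth=1 redo_depth=0
After op 2 (delete): buf='tw' undo_depth=2 redo_depth=0
After op 3 (undo): buf='two' undo_depth=1 redo_depth=1
After op 4 (type): buf='twoone' undo_depth=2 redo_depth=0
After op 5 (delete): buf='tw' undo_depth=3 redo_depth=0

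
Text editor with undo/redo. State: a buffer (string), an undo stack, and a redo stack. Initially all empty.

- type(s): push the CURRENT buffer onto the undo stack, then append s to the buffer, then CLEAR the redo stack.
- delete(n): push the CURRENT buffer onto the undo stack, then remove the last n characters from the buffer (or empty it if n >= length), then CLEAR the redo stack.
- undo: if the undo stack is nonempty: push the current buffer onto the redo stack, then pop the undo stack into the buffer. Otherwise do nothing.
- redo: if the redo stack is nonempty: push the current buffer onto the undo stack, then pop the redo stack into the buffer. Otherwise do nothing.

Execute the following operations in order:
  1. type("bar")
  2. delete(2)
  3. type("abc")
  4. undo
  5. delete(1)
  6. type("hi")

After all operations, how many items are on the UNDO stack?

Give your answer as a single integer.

After op 1 (type): buf='bar' undo_depth=1 redo_depth=0
After op 2 (delete): buf='b' undo_depth=2 redo_depth=0
After op 3 (type): buf='babc' undo_depth=3 redo_depth=0
After op 4 (undo): buf='b' undo_depth=2 redo_depth=1
After op 5 (delete): buf='(empty)' undo_depth=3 redo_depth=0
After op 6 (type): buf='hi' undo_depth=4 redo_depth=0

Answer: 4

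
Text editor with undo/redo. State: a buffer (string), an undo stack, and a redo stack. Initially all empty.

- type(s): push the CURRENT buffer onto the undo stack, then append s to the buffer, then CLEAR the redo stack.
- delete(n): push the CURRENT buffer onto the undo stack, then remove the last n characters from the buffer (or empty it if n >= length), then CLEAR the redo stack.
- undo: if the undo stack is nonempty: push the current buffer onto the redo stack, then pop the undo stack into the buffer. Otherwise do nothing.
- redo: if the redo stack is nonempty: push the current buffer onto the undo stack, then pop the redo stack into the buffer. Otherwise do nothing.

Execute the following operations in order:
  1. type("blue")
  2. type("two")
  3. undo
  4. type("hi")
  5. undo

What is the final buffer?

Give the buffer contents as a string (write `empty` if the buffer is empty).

After op 1 (type): buf='blue' undo_depth=1 redo_depth=0
After op 2 (type): buf='bluetwo' undo_depth=2 redo_depth=0
After op 3 (undo): buf='blue' undo_depth=1 redo_depth=1
After op 4 (type): buf='bluehi' undo_depth=2 redo_depth=0
After op 5 (undo): buf='blue' undo_depth=1 redo_depth=1

Answer: blue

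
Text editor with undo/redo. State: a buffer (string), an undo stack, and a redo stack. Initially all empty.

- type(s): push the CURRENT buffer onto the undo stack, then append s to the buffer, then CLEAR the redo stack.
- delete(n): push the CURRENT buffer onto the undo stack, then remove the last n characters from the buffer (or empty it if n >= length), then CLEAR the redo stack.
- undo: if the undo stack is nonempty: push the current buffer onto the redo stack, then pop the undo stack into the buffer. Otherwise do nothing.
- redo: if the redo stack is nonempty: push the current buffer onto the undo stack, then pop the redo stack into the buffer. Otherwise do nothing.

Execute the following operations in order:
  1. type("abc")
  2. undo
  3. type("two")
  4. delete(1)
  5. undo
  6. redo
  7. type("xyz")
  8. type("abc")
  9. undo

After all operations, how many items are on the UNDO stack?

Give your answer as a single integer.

Answer: 3

Derivation:
After op 1 (type): buf='abc' undo_depth=1 redo_depth=0
After op 2 (undo): buf='(empty)' undo_depth=0 redo_depth=1
After op 3 (type): buf='two' undo_depth=1 redo_depth=0
After op 4 (delete): buf='tw' undo_depth=2 redo_depth=0
After op 5 (undo): buf='two' undo_depth=1 redo_depth=1
After op 6 (redo): buf='tw' undo_depth=2 redo_depth=0
After op 7 (type): buf='twxyz' undo_depth=3 redo_depth=0
After op 8 (type): buf='twxyzabc' undo_depth=4 redo_depth=0
After op 9 (undo): buf='twxyz' undo_depth=3 redo_depth=1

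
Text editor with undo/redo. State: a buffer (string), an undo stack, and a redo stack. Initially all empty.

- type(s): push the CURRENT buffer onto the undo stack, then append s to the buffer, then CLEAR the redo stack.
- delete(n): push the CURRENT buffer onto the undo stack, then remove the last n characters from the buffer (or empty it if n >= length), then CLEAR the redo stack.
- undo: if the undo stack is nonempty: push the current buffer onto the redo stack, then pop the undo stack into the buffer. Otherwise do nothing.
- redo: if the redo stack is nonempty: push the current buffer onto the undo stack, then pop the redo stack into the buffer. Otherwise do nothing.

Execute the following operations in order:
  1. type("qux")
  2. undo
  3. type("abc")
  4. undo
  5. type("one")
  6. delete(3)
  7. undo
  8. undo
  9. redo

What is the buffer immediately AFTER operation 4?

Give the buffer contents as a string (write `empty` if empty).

After op 1 (type): buf='qux' undo_depth=1 redo_depth=0
After op 2 (undo): buf='(empty)' undo_depth=0 redo_depth=1
After op 3 (type): buf='abc' undo_depth=1 redo_depth=0
After op 4 (undo): buf='(empty)' undo_depth=0 redo_depth=1

Answer: empty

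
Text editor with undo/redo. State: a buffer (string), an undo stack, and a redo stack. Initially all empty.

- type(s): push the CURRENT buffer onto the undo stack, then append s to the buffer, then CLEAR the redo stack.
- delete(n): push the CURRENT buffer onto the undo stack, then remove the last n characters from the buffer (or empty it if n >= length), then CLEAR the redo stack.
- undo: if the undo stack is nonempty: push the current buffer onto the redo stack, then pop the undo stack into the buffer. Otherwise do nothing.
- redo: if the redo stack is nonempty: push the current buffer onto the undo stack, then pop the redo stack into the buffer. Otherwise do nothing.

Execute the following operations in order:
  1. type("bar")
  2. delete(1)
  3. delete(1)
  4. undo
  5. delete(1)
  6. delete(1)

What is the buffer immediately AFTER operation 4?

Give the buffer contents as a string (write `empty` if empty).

Answer: ba

Derivation:
After op 1 (type): buf='bar' undo_depth=1 redo_depth=0
After op 2 (delete): buf='ba' undo_depth=2 redo_depth=0
After op 3 (delete): buf='b' undo_depth=3 redo_depth=0
After op 4 (undo): buf='ba' undo_depth=2 redo_depth=1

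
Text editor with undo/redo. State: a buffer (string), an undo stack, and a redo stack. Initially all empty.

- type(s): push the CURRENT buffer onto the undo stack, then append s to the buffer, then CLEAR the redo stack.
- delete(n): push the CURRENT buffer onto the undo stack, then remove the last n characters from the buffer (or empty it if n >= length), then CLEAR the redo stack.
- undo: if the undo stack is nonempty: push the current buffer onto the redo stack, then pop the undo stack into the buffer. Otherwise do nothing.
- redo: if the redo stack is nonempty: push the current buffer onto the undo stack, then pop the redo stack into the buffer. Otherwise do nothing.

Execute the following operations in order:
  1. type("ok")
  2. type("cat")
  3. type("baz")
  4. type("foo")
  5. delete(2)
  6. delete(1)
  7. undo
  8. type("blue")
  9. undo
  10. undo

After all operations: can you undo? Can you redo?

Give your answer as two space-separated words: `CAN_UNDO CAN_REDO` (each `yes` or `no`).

Answer: yes yes

Derivation:
After op 1 (type): buf='ok' undo_depth=1 redo_depth=0
After op 2 (type): buf='okcat' undo_depth=2 redo_depth=0
After op 3 (type): buf='okcatbaz' undo_depth=3 redo_depth=0
After op 4 (type): buf='okcatbazfoo' undo_depth=4 redo_depth=0
After op 5 (delete): buf='okcatbazf' undo_depth=5 redo_depth=0
After op 6 (delete): buf='okcatbaz' undo_depth=6 redo_depth=0
After op 7 (undo): buf='okcatbazf' undo_depth=5 redo_depth=1
After op 8 (type): buf='okcatbazfblue' undo_depth=6 redo_depth=0
After op 9 (undo): buf='okcatbazf' undo_depth=5 redo_depth=1
After op 10 (undo): buf='okcatbazfoo' undo_depth=4 redo_depth=2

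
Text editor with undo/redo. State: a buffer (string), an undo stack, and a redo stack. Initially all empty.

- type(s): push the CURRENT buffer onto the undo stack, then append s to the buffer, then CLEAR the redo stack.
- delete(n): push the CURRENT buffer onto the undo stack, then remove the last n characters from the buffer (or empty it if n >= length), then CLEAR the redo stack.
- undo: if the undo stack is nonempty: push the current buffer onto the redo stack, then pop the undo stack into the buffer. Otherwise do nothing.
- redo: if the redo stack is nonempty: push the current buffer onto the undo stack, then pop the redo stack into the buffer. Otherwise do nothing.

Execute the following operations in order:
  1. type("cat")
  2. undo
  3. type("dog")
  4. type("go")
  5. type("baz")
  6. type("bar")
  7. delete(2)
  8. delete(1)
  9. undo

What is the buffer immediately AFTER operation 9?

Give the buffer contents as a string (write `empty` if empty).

Answer: doggobazb

Derivation:
After op 1 (type): buf='cat' undo_depth=1 redo_depth=0
After op 2 (undo): buf='(empty)' undo_depth=0 redo_depth=1
After op 3 (type): buf='dog' undo_depth=1 redo_depth=0
After op 4 (type): buf='doggo' undo_depth=2 redo_depth=0
After op 5 (type): buf='doggobaz' undo_depth=3 redo_depth=0
After op 6 (type): buf='doggobazbar' undo_depth=4 redo_depth=0
After op 7 (delete): buf='doggobazb' undo_depth=5 redo_depth=0
After op 8 (delete): buf='doggobaz' undo_depth=6 redo_depth=0
After op 9 (undo): buf='doggobazb' undo_depth=5 redo_depth=1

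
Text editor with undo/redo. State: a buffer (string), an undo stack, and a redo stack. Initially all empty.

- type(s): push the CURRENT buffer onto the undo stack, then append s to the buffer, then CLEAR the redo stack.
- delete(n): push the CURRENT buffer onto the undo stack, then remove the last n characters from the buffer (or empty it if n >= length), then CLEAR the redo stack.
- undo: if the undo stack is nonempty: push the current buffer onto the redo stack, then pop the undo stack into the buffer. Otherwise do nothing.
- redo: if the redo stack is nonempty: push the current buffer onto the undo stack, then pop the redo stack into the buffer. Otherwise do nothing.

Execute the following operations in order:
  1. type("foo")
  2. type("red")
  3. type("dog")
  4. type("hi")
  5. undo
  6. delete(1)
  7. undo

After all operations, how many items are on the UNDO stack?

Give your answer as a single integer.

Answer: 3

Derivation:
After op 1 (type): buf='foo' undo_depth=1 redo_depth=0
After op 2 (type): buf='foored' undo_depth=2 redo_depth=0
After op 3 (type): buf='fooreddog' undo_depth=3 redo_depth=0
After op 4 (type): buf='fooreddoghi' undo_depth=4 redo_depth=0
After op 5 (undo): buf='fooreddog' undo_depth=3 redo_depth=1
After op 6 (delete): buf='fooreddo' undo_depth=4 redo_depth=0
After op 7 (undo): buf='fooreddog' undo_depth=3 redo_depth=1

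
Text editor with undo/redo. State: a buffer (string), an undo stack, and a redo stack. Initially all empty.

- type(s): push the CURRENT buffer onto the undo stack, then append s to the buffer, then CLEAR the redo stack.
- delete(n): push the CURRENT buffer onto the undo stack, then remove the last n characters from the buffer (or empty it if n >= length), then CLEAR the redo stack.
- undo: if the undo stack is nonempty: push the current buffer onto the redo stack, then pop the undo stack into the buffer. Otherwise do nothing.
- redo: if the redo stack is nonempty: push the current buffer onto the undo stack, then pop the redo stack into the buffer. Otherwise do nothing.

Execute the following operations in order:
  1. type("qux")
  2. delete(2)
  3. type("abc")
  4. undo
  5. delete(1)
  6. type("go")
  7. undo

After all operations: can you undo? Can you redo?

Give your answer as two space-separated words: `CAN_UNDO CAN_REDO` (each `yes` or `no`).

After op 1 (type): buf='qux' undo_depth=1 redo_depth=0
After op 2 (delete): buf='q' undo_depth=2 redo_depth=0
After op 3 (type): buf='qabc' undo_depth=3 redo_depth=0
After op 4 (undo): buf='q' undo_depth=2 redo_depth=1
After op 5 (delete): buf='(empty)' undo_depth=3 redo_depth=0
After op 6 (type): buf='go' undo_depth=4 redo_depth=0
After op 7 (undo): buf='(empty)' undo_depth=3 redo_depth=1

Answer: yes yes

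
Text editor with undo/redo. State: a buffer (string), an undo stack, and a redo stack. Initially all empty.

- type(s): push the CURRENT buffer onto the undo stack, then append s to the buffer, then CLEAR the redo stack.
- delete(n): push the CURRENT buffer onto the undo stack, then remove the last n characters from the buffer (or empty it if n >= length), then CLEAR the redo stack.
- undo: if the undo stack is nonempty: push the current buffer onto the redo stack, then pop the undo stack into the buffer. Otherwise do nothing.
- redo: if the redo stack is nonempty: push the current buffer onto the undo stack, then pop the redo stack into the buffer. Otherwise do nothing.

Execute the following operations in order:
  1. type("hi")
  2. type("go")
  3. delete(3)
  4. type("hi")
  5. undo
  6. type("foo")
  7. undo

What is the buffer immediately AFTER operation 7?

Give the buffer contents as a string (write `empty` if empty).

Answer: h

Derivation:
After op 1 (type): buf='hi' undo_depth=1 redo_depth=0
After op 2 (type): buf='higo' undo_depth=2 redo_depth=0
After op 3 (delete): buf='h' undo_depth=3 redo_depth=0
After op 4 (type): buf='hhi' undo_depth=4 redo_depth=0
After op 5 (undo): buf='h' undo_depth=3 redo_depth=1
After op 6 (type): buf='hfoo' undo_depth=4 redo_depth=0
After op 7 (undo): buf='h' undo_depth=3 redo_depth=1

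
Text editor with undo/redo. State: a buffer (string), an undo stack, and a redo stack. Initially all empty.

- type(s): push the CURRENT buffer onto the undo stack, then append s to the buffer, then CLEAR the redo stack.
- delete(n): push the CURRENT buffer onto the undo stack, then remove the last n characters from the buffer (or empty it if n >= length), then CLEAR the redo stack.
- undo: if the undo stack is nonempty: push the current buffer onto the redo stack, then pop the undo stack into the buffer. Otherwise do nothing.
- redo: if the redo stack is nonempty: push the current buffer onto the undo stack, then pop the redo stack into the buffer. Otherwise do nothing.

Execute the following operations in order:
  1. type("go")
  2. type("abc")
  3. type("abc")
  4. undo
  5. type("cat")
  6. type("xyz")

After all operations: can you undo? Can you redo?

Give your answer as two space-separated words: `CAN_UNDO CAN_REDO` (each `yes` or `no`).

After op 1 (type): buf='go' undo_depth=1 redo_depth=0
After op 2 (type): buf='goabc' undo_depth=2 redo_depth=0
After op 3 (type): buf='goabcabc' undo_depth=3 redo_depth=0
After op 4 (undo): buf='goabc' undo_depth=2 redo_depth=1
After op 5 (type): buf='goabccat' undo_depth=3 redo_depth=0
After op 6 (type): buf='goabccatxyz' undo_depth=4 redo_depth=0

Answer: yes no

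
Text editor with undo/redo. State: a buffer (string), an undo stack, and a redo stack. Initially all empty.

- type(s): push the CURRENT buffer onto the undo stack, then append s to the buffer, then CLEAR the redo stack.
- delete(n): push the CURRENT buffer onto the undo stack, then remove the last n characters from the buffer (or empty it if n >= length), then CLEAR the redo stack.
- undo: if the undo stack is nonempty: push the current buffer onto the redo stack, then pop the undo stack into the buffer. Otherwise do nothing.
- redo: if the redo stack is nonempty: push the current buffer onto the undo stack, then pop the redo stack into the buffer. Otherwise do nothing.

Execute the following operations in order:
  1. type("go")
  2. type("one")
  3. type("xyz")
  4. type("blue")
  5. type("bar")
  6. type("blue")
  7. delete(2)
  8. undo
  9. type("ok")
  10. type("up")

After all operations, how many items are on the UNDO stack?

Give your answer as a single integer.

After op 1 (type): buf='go' undo_depth=1 redo_depth=0
After op 2 (type): buf='goone' undo_depth=2 redo_depth=0
After op 3 (type): buf='goonexyz' undo_depth=3 redo_depth=0
After op 4 (type): buf='goonexyzblue' undo_depth=4 redo_depth=0
After op 5 (type): buf='goonexyzbluebar' undo_depth=5 redo_depth=0
After op 6 (type): buf='goonexyzbluebarblue' undo_depth=6 redo_depth=0
After op 7 (delete): buf='goonexyzbluebarbl' undo_depth=7 redo_depth=0
After op 8 (undo): buf='goonexyzbluebarblue' undo_depth=6 redo_depth=1
After op 9 (type): buf='goonexyzbluebarblueok' undo_depth=7 redo_depth=0
After op 10 (type): buf='goonexyzbluebarblueokup' undo_depth=8 redo_depth=0

Answer: 8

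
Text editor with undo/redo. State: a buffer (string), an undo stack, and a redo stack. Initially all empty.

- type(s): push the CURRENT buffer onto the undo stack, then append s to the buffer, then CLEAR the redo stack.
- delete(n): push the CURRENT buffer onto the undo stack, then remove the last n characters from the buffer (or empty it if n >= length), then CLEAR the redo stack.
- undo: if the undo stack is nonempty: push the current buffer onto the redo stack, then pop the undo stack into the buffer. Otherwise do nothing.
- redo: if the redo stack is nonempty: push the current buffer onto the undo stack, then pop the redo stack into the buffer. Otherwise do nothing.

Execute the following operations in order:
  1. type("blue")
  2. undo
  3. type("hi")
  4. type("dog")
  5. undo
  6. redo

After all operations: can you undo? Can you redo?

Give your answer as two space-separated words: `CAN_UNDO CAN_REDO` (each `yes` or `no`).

Answer: yes no

Derivation:
After op 1 (type): buf='blue' undo_depth=1 redo_depth=0
After op 2 (undo): buf='(empty)' undo_depth=0 redo_depth=1
After op 3 (type): buf='hi' undo_depth=1 redo_depth=0
After op 4 (type): buf='hidog' undo_depth=2 redo_depth=0
After op 5 (undo): buf='hi' undo_depth=1 redo_depth=1
After op 6 (redo): buf='hidog' undo_depth=2 redo_depth=0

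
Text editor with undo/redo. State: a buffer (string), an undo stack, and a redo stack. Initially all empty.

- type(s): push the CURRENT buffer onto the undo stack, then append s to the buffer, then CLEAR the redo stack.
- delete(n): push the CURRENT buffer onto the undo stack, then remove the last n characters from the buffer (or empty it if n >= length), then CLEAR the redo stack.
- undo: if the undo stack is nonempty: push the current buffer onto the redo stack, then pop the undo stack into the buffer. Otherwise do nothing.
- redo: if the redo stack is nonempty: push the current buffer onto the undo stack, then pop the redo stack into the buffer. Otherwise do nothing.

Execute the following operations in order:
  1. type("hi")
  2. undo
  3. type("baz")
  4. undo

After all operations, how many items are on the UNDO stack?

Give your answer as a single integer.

Answer: 0

Derivation:
After op 1 (type): buf='hi' undo_depth=1 redo_depth=0
After op 2 (undo): buf='(empty)' undo_depth=0 redo_depth=1
After op 3 (type): buf='baz' undo_depth=1 redo_depth=0
After op 4 (undo): buf='(empty)' undo_depth=0 redo_depth=1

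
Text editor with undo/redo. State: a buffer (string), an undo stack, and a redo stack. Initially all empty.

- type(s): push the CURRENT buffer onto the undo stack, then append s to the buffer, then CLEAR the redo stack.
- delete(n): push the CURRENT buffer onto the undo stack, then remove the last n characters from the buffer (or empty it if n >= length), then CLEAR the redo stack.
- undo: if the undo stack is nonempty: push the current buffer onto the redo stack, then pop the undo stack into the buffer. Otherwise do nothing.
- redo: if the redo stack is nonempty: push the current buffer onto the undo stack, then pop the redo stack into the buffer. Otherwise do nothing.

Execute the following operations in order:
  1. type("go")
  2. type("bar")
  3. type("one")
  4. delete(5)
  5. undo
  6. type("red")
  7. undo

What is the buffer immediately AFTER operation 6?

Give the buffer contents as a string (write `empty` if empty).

Answer: gobaronered

Derivation:
After op 1 (type): buf='go' undo_depth=1 redo_depth=0
After op 2 (type): buf='gobar' undo_depth=2 redo_depth=0
After op 3 (type): buf='gobarone' undo_depth=3 redo_depth=0
After op 4 (delete): buf='gob' undo_depth=4 redo_depth=0
After op 5 (undo): buf='gobarone' undo_depth=3 redo_depth=1
After op 6 (type): buf='gobaronered' undo_depth=4 redo_depth=0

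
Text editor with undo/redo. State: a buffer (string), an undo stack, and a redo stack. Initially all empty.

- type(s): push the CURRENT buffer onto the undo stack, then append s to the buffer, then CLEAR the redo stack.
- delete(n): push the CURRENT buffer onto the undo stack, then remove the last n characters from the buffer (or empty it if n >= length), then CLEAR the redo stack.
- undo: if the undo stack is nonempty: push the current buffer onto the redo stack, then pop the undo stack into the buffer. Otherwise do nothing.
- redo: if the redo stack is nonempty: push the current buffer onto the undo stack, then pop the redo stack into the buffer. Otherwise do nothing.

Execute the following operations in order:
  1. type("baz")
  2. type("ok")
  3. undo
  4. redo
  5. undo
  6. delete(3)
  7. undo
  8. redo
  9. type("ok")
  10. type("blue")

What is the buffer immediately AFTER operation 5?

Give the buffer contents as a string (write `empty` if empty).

Answer: baz

Derivation:
After op 1 (type): buf='baz' undo_depth=1 redo_depth=0
After op 2 (type): buf='bazok' undo_depth=2 redo_depth=0
After op 3 (undo): buf='baz' undo_depth=1 redo_depth=1
After op 4 (redo): buf='bazok' undo_depth=2 redo_depth=0
After op 5 (undo): buf='baz' undo_depth=1 redo_depth=1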